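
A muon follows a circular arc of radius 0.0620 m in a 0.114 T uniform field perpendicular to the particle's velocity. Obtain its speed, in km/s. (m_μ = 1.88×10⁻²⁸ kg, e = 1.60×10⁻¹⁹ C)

From qvB = mv²/r, v = qBr/m.
v = (1×1.60×10^-19)(0.114)(0.0620) / (1.88×10^-28) = 6.02×10^6 m/s.

v ≈ 6020 km/s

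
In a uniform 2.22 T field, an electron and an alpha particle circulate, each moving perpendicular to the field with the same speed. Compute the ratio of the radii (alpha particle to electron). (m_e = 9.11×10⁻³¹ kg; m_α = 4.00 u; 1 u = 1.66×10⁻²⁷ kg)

ratio ≈ 3640

r = mv/(qB) ⇒ at equal v, r ∝ m/q.
r_{alpha particle}/r_{electron} = 3640.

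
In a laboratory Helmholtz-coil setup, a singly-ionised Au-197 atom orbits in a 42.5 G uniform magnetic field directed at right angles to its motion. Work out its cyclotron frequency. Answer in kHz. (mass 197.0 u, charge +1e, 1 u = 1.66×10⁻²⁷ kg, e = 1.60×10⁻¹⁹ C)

f = qB/(2πm) = (1×1.60×10^-19)(4.25×10^-3) / [2π(3.27×10^-25)] = 331 Hz.

f ≈ 0.331 kHz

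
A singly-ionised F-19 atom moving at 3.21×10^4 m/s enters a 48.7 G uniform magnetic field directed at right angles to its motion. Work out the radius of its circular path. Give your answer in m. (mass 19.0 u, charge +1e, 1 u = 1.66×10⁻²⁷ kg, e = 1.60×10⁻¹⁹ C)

r ≈ 1.30 m

The magnetic force provides the centripetal force: qvB = mv²/r, so r = mv/(qB).
r = (3.15×10^-26 kg)(3.21×10^4 m/s) / [(1×1.60×10^-19 C)(4.87×10^-3 T)] = 1.30 m.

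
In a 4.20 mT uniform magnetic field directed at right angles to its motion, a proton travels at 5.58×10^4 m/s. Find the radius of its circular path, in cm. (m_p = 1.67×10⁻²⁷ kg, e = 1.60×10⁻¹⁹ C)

The magnetic force provides the centripetal force: qvB = mv²/r, so r = mv/(qB).
r = (1.67×10^-27 kg)(5.58×10^4 m/s) / [(1×1.60×10^-19 C)(4.20×10^-3 T)] = 0.139 m.

r ≈ 13.9 cm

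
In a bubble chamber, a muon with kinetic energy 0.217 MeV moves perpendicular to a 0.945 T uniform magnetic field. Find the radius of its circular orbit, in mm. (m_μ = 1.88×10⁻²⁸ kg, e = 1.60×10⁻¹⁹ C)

Convert the energy: K = 0.217 MeV = 3.47×10^-14 J.
v = √(2K/m) = √(2·3.47×10^-14/1.88×10^-28) = 1.92×10^7 m/s.
r = mv/(qB) = (1.88×10^-28)(1.92×10^7) / [(1×1.60×10^-19)(0.945)] = 0.0239 m.

r ≈ 23.9 mm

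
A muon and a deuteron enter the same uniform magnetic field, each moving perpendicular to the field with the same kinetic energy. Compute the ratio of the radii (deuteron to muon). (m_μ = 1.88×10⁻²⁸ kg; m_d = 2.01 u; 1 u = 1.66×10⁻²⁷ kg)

ratio ≈ 4.21

r = √(2mK)/(qB) ⇒ at equal K, r ∝ √m/q.
r_{deuteron}/r_{muon} = 4.21.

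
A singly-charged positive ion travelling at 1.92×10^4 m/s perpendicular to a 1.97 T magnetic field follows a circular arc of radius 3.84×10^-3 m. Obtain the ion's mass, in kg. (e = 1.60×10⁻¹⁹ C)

m ≈ 6.30×10^-26 kg

qvB = mv²/r ⇒ m = qBr/v.
m = (1×1.60×10^-19)(1.97)(3.84×10^-3) / (1.92×10^4) = 6.30×10^-26 kg.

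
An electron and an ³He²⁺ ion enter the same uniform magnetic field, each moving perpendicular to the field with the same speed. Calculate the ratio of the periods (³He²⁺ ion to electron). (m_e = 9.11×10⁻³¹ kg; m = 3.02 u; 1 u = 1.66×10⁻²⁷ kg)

T = 2πm/(qB) is independent of speed, so T₂/T₁ = (m₂/q₂)/(m₁/q₁).
T_{³He²⁺ ion}/T_{electron} = (5.01×10^-27/2e) / (9.11×10^-31/1e) = 2750.

ratio ≈ 2750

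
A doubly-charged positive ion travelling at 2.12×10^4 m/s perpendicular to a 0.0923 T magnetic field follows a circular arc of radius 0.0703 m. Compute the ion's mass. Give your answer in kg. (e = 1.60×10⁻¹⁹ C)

m ≈ 9.79×10^-26 kg

qvB = mv²/r ⇒ m = qBr/v.
m = (2×1.60×10^-19)(0.0923)(0.0703) / (2.12×10^4) = 9.79×10^-26 kg.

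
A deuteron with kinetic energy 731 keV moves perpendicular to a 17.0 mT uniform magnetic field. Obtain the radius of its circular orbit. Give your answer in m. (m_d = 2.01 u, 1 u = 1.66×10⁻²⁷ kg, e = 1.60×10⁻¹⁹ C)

r ≈ 10.3 m

Convert the energy: K = 731 keV = 1.17×10^-13 J.
v = √(2K/m) = √(2·1.17×10^-13/3.34×10^-27) = 8.37×10^6 m/s.
r = mv/(qB) = (3.34×10^-27)(8.37×10^6) / [(1×1.60×10^-19)(0.0170)] = 10.3 m.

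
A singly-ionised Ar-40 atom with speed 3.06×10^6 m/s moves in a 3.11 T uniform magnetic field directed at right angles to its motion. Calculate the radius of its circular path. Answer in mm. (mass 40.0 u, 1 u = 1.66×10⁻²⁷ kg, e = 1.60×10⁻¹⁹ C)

The magnetic force provides the centripetal force: qvB = mv²/r, so r = mv/(qB).
r = (6.64×10^-26 kg)(3.06×10^6 m/s) / [(1×1.60×10^-19 C)(3.11 T)] = 0.408 m.

r ≈ 408 mm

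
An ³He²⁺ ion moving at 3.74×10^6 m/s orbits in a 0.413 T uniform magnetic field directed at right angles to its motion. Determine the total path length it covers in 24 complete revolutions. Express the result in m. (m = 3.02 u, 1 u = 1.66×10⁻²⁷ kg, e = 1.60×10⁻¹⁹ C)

r = mv/(qB) = 0.142 m, so one revolution covers 2πr = 0.891 m.
In 24 revolutions: L = 24·2πr = 21.4 m.

L ≈ 21.4 m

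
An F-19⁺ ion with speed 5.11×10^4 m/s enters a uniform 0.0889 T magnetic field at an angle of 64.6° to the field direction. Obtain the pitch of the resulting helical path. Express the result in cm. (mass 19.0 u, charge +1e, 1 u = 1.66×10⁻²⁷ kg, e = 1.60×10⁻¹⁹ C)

pitch ≈ 30.5 cm

The velocity component along B is v∥ = v cos64.6° = 2.19×10^4 m/s.
The cyclotron period T = 2πm/(qB) = 1.39×10^-5 s is set by m, q, B alone.
Pitch = v∥·T = (2.19×10^4)(1.39×10^-5) = 0.305 m.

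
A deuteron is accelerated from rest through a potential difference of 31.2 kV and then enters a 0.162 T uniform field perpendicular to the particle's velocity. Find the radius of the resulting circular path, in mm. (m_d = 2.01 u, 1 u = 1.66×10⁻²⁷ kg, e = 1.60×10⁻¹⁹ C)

The kinetic energy gained is K = qV = (1×1.60×10^-19)(3.12×10^4) = 4.99×10^-15 J.
v = √(2K/m) = 1.73×10^6 m/s.
r = mv/(qB) = (3.34×10^-27)(1.73×10^6) / [(1×1.60×10^-19)(0.162)] = 0.223 m.

r ≈ 223 mm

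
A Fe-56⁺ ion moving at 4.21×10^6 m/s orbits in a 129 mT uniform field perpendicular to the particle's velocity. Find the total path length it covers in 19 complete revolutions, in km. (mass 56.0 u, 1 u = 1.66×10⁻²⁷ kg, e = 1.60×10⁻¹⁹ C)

L ≈ 2.26 km

r = mv/(qB) = 19.0 m, so one revolution covers 2πr = 119 m.
In 19 revolutions: L = 19·2πr = 2260 m.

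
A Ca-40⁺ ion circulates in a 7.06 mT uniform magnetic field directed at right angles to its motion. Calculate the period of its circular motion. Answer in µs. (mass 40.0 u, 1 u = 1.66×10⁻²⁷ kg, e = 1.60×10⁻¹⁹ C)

T ≈ 369 µs

The cyclotron period is independent of speed: T = 2πm/(qB).
T = 2π(6.64×10^-26) / [(1×1.60×10^-19)(7.06×10^-3)] = 3.69×10^-4 s.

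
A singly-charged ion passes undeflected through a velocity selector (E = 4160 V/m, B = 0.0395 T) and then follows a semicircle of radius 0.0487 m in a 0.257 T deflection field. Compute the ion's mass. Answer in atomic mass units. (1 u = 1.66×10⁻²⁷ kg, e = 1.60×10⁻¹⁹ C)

v = E/B₁ = 1.05×10^5 m/s.
From r = mv/(qB₂), m = qB₂r/v = (1×1.60×10^-19)(0.257)(0.0487) / (1.05×10^5) = 1.90×10^-26 kg.
In atomic mass units: m = 1.90×10^-26 / 1.66×10^-27 = 11.5 u.

m ≈ 11.5 u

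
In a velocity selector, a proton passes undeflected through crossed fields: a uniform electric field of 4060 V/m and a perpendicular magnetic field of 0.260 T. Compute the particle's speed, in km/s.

For zero net force, qE = qvB, so v = E/B.
v = (4060) / (0.260) = 1.56×10^4 m/s.

v ≈ 15.6 km/s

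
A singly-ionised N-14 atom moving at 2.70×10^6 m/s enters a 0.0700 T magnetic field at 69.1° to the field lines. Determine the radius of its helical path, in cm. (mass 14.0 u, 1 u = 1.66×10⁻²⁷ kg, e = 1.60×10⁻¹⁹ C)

Only the perpendicular component v⊥ = v sin69.1° = 2.52×10^6 m/s is bent by the field.
r = m v⊥ /(qB) = (2.32×10^-26)(2.52×10^6) / [(1×1.60×10^-19)(0.0700)] = 5.23 m.

r ≈ 523 cm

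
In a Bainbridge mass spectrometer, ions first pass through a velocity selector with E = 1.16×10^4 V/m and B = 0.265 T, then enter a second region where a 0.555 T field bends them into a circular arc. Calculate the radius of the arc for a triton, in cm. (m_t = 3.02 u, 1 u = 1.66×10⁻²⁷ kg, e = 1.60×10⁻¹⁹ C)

r ≈ 0.247 cm

The selector passes v = E/B = 1.16×10^4/0.265 = 4.38×10^4 m/s.
In the deflection region, r = mv/(qB₂) = (5.01×10^-27)(4.38×10^4) / [(1×1.60×10^-19)(0.555)] = 2.47×10^-3 m.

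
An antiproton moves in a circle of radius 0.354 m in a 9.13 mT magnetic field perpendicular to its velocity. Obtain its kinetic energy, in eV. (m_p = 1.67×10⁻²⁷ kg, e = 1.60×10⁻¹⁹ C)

K ≈ 500 eV

v = qBr/m = (1×1.60×10^-19)(9.13×10^-3)(0.354) / (1.67×10^-27) = 3.10×10^5 m/s.
K = ½mv² = 0.5·(1.67×10^-27)·(3.10×10^5)² = 8.01×10^-17 J = 500 eV.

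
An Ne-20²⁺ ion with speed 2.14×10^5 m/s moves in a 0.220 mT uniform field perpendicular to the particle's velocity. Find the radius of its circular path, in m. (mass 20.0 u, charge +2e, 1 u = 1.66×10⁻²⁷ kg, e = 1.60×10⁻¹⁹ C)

r ≈ 101 m

The magnetic force provides the centripetal force: qvB = mv²/r, so r = mv/(qB).
r = (3.32×10^-26 kg)(2.14×10^5 m/s) / [(2×1.60×10^-19 C)(2.20×10^-4 T)] = 101 m.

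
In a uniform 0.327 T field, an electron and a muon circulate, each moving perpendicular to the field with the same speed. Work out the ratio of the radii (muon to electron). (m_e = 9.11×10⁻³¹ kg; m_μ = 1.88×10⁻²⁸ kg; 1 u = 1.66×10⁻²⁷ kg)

ratio ≈ 206

r = mv/(qB) ⇒ at equal v, r ∝ m/q.
r_{muon}/r_{electron} = 206.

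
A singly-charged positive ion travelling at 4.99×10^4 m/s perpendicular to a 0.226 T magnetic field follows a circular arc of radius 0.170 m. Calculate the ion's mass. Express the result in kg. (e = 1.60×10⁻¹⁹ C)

m ≈ 1.23×10^-25 kg

qvB = mv²/r ⇒ m = qBr/v.
m = (1×1.60×10^-19)(0.226)(0.170) / (4.99×10^4) = 1.23×10^-25 kg.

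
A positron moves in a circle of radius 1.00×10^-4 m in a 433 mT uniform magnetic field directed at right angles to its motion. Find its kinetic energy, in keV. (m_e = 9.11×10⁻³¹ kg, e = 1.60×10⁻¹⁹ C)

v = qBr/m = (1×1.60×10^-19)(0.433)(1.00×10^-4) / (9.11×10^-31) = 7.60×10^6 m/s.
K = ½mv² = 0.5·(9.11×10^-31)·(7.60×10^6)² = 2.63×10^-17 J = 0.165 keV.

K ≈ 0.165 keV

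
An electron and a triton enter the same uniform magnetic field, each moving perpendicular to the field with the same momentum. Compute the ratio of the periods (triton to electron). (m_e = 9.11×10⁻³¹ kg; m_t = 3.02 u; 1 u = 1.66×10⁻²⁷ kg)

T = 2πm/(qB) is independent of speed, so T₂/T₁ = (m₂/q₂)/(m₁/q₁).
T_{triton}/T_{electron} = (5.01×10^-27/1e) / (9.11×10^-31/1e) = 5500.

ratio ≈ 5500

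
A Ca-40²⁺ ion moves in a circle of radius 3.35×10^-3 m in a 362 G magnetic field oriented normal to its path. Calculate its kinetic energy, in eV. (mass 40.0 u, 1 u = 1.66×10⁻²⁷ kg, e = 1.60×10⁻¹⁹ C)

K ≈ 0.0709 eV

v = qBr/m = (2×1.60×10^-19)(0.0362)(3.35×10^-3) / (6.64×10^-26) = 584 m/s.
K = ½mv² = 0.5·(6.64×10^-26)·(584)² = 1.13×10^-20 J = 0.0709 eV.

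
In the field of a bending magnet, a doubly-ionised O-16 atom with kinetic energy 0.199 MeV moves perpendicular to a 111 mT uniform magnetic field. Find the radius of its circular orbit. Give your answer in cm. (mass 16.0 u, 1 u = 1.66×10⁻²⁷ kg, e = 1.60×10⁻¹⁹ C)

r ≈ 116 cm

Convert the energy: K = 0.199 MeV = 3.18×10^-14 J.
v = √(2K/m) = √(2·3.18×10^-14/2.66×10^-26) = 1.55×10^6 m/s.
r = mv/(qB) = (2.66×10^-26)(1.55×10^6) / [(2×1.60×10^-19)(0.111)] = 1.16 m.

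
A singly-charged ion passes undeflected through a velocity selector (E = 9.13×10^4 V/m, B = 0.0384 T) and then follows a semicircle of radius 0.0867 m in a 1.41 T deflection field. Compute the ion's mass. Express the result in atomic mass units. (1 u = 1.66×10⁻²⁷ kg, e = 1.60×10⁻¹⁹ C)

v = E/B₁ = 2.38×10^6 m/s.
From r = mv/(qB₂), m = qB₂r/v = (1×1.60×10^-19)(1.41)(0.0867) / (2.38×10^6) = 8.23×10^-27 kg.
In atomic mass units: m = 8.23×10^-27 / 1.66×10^-27 = 4.96 u.

m ≈ 4.96 u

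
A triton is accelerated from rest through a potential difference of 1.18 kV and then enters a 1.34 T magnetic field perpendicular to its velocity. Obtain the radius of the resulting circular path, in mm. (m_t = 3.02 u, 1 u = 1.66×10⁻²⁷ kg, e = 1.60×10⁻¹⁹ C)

The kinetic energy gained is K = qV = (1×1.60×10^-19)(1180) = 1.89×10^-16 J.
v = √(2K/m) = 2.74×10^5 m/s.
r = mv/(qB) = (5.01×10^-27)(2.74×10^5) / [(1×1.60×10^-19)(1.34)] = 6.42×10^-3 m.

r ≈ 6.42 mm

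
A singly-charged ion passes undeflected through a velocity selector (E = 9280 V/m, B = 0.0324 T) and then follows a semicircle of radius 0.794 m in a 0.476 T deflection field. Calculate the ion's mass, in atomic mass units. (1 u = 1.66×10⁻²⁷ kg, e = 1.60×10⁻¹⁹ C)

v = E/B₁ = 2.86×10^5 m/s.
From r = mv/(qB₂), m = qB₂r/v = (1×1.60×10^-19)(0.476)(0.794) / (2.86×10^5) = 2.11×10^-25 kg.
In atomic mass units: m = 2.11×10^-25 / 1.66×10^-27 = 127 u.

m ≈ 127 u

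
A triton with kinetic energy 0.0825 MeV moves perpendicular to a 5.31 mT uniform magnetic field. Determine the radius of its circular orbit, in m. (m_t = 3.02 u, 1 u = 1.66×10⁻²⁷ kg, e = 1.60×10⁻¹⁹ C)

r ≈ 13.5 m

Convert the energy: K = 0.0825 MeV = 1.32×10^-14 J.
v = √(2K/m) = √(2·1.32×10^-14/5.01×10^-27) = 2.29×10^6 m/s.
r = mv/(qB) = (5.01×10^-27)(2.29×10^6) / [(1×1.60×10^-19)(5.31×10^-3)] = 13.5 m.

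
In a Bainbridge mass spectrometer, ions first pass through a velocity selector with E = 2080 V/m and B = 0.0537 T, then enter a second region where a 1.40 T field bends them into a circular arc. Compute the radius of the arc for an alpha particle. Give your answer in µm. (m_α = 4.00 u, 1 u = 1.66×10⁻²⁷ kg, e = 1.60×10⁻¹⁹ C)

r ≈ 574 µm

The selector passes v = E/B = 2080/0.0537 = 3.87×10^4 m/s.
In the deflection region, r = mv/(qB₂) = (6.64×10^-27)(3.87×10^4) / [(2×1.60×10^-19)(1.40)] = 5.74×10^-4 m.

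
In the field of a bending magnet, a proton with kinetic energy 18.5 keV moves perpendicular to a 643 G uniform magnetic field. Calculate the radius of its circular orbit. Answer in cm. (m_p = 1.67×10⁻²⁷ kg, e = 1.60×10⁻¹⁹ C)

r ≈ 30.6 cm

Convert the energy: K = 18.5 keV = 2.96×10^-15 J.
v = √(2K/m) = √(2·2.96×10^-15/1.67×10^-27) = 1.88×10^6 m/s.
r = mv/(qB) = (1.67×10^-27)(1.88×10^6) / [(1×1.60×10^-19)(0.0643)] = 0.306 m.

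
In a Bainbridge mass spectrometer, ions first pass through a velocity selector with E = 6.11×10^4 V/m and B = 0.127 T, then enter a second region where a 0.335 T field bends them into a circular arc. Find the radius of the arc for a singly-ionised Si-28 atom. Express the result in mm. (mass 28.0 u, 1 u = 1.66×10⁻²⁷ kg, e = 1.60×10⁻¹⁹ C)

r ≈ 417 mm

The selector passes v = E/B = 6.11×10^4/0.127 = 4.81×10^5 m/s.
In the deflection region, r = mv/(qB₂) = (4.65×10^-26)(4.81×10^5) / [(1×1.60×10^-19)(0.335)] = 0.417 m.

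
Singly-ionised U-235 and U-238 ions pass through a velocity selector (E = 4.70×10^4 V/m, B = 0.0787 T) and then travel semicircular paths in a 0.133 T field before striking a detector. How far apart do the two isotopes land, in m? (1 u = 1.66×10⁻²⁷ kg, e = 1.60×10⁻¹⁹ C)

Δd ≈ 0.280 m

Both emerge at v = E/B₁ = 5.97×10^5 m/s.
r = mv/(qB₂), so r₁ = 10.948 m and r₂ = 11.088 m, giving Δr = 0.140 m.
After a semicircle each ion lands a diameter 2r from the entry slit, so the separation is 2Δr = 0.280 m.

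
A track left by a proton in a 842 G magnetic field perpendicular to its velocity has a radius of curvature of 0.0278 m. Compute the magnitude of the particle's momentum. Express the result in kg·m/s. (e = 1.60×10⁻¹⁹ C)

Since qvB = mv²/r, the momentum p = mv = qBr.
p = (1×1.60×10^-19)(0.0842)(0.0278) = 3.75×10^-22 kg·m/s.

p ≈ 3.75×10^-22 kg·m/s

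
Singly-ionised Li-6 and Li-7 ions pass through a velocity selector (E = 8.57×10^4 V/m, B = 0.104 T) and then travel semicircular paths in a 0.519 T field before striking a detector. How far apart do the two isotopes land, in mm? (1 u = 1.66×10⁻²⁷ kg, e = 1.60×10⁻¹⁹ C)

Both emerge at v = E/B₁ = 8.24×10^5 m/s.
r = mv/(qB₂), so r₁ = 0.09884 m and r₂ = 0.1153 m, giving Δr = 0.0165 m.
After a semicircle each ion lands a diameter 2r from the entry slit, so the separation is 2Δr = 0.0329 m.

Δd ≈ 32.9 mm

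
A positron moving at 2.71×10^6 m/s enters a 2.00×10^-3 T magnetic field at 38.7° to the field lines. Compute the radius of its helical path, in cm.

r ≈ 0.482 cm

Only the perpendicular component v⊥ = v sin38.7° = 1.69×10^6 m/s is bent by the field.
r = m v⊥ /(qB) = (9.11×10^-31)(1.69×10^6) / [(1×1.60×10^-19)(2.00×10^-3)] = 4.82×10^-3 m.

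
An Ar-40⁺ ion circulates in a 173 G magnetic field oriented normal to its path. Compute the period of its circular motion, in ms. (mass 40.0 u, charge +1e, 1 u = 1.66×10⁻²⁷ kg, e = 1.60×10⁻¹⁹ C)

The cyclotron period is independent of speed: T = 2πm/(qB).
T = 2π(6.64×10^-26) / [(1×1.60×10^-19)(0.0173)] = 1.51×10^-4 s.

T ≈ 0.151 ms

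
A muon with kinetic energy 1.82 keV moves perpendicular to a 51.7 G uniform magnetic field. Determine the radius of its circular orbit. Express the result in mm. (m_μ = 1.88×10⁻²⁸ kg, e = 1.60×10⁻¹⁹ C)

r ≈ 400 mm

Convert the energy: K = 1.82 keV = 2.91×10^-16 J.
v = √(2K/m) = √(2·2.91×10^-16/1.88×10^-28) = 1.76×10^6 m/s.
r = mv/(qB) = (1.88×10^-28)(1.76×10^6) / [(1×1.60×10^-19)(5.17×10^-3)] = 0.400 m.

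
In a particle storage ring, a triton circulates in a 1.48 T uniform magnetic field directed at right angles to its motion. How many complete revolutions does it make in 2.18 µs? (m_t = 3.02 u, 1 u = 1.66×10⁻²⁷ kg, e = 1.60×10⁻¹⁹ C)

T = 2πm/(qB) = 2π(5.0132×10^-27) / [(1×1.60×10^-19)(1.48)] = 1.3302×10^-7 s.
N = t/T = 2.18×10^-6 / 1.3302×10^-7 ≈ 16.39, so 16 complete revolutions.

N = 16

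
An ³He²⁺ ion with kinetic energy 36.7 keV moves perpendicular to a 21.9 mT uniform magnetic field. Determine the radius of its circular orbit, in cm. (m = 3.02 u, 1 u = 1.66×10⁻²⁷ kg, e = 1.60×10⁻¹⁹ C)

Convert the energy: K = 36.7 keV = 5.87×10^-15 J.
v = √(2K/m) = √(2·5.87×10^-15/5.01×10^-27) = 1.53×10^6 m/s.
r = mv/(qB) = (5.01×10^-27)(1.53×10^6) / [(2×1.60×10^-19)(0.0219)] = 1.09 m.

r ≈ 109 cm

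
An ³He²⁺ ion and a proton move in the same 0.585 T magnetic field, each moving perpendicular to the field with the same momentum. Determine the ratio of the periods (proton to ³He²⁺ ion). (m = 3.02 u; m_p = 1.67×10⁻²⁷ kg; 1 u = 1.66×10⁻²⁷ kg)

T = 2πm/(qB) is independent of speed, so T₂/T₁ = (m₂/q₂)/(m₁/q₁).
T_{proton}/T_{³He²⁺ ion} = (1.67×10^-27/1e) / (5.01×10^-27/2e) = 0.666.

ratio ≈ 0.666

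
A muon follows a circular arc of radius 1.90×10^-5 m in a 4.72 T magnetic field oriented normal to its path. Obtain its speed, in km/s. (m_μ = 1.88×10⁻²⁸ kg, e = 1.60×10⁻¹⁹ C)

From qvB = mv²/r, v = qBr/m.
v = (1×1.60×10^-19)(4.72)(1.90×10^-5) / (1.88×10^-28) = 7.63×10^4 m/s.

v ≈ 76.3 km/s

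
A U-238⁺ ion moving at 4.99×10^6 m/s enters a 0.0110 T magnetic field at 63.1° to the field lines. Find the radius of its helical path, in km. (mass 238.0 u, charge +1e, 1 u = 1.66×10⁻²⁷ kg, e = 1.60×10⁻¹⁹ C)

r ≈ 0.999 km

Only the perpendicular component v⊥ = v sin63.1° = 4.45×10^6 m/s is bent by the field.
r = m v⊥ /(qB) = (3.95×10^-25)(4.45×10^6) / [(1×1.60×10^-19)(0.0110)] = 999 m.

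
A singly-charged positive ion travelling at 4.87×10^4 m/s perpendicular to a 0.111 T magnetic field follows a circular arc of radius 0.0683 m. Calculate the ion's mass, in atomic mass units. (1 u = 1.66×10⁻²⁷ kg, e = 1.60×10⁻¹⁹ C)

m ≈ 15.0 u

qvB = mv²/r ⇒ m = qBr/v.
m = (1×1.60×10^-19)(0.111)(0.0683) / (4.87×10^4) = 2.49×10^-26 kg = 15.0 u.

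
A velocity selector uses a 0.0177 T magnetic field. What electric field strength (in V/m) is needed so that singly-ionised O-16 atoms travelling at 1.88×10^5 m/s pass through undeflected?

qE = qvB ⇒ E = vB = (1.88×10^5)(0.0177) = 3330 V/m.

E ≈ 3330 V/m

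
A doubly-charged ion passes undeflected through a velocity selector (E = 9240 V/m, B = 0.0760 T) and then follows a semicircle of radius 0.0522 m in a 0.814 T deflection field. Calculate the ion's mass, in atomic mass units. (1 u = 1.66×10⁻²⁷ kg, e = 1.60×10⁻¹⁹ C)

m ≈ 67.4 u

v = E/B₁ = 1.22×10^5 m/s.
From r = mv/(qB₂), m = qB₂r/v = (2×1.60×10^-19)(0.814)(0.0522) / (1.22×10^5) = 1.12×10^-25 kg.
In atomic mass units: m = 1.12×10^-25 / 1.66×10^-27 = 67.4 u.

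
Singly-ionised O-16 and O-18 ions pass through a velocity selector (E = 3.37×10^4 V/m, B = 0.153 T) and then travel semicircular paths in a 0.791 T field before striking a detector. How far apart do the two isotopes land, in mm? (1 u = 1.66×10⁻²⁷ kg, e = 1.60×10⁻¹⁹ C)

Both emerge at v = E/B₁ = 2.20×10^5 m/s.
r = mv/(qB₂), so r₁ = 0.04622 m and r₂ = 0.05200 m, giving Δr = 5.78×10^-3 m.
After a semicircle each ion lands a diameter 2r from the entry slit, so the separation is 2Δr = 0.0116 m.

Δd ≈ 11.6 mm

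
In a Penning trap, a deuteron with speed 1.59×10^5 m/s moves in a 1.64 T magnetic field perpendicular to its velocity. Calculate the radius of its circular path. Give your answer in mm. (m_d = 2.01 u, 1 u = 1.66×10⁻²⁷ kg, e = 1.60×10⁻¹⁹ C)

r ≈ 2.02 mm

The magnetic force provides the centripetal force: qvB = mv²/r, so r = mv/(qB).
r = (3.34×10^-27 kg)(1.59×10^5 m/s) / [(1×1.60×10^-19 C)(1.64 T)] = 2.02×10^-3 m.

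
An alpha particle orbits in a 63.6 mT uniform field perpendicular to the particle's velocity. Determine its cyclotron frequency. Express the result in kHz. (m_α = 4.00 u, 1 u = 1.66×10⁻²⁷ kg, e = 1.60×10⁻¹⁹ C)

f ≈ 488 kHz

f = qB/(2πm) = (2×1.60×10^-19)(0.0636) / [2π(6.64×10^-27)] = 4.88×10^5 Hz.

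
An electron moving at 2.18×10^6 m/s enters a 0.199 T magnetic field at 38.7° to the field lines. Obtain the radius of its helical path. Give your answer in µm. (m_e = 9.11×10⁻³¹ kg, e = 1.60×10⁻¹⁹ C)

r ≈ 39.0 µm

Only the perpendicular component v⊥ = v sin38.7° = 1.36×10^6 m/s is bent by the field.
r = m v⊥ /(qB) = (9.11×10^-31)(1.36×10^6) / [(1×1.60×10^-19)(0.199)] = 3.90×10^-5 m.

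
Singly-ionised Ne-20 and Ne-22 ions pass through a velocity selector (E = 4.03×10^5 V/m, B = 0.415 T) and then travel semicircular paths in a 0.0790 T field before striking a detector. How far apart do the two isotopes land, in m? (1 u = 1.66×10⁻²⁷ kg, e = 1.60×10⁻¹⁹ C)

Δd ≈ 0.510 m

Both emerge at v = E/B₁ = 9.71×10^5 m/s.
r = mv/(qB₂), so r₁ = 2.551 m and r₂ = 2.806 m, giving Δr = 0.255 m.
After a semicircle each ion lands a diameter 2r from the entry slit, so the separation is 2Δr = 0.510 m.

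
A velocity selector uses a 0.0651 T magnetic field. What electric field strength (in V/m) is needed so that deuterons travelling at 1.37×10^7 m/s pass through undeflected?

qE = qvB ⇒ E = vB = (1.37×10^7)(0.0651) = 8.92×10^5 V/m.

E ≈ 8.92×10^5 V/m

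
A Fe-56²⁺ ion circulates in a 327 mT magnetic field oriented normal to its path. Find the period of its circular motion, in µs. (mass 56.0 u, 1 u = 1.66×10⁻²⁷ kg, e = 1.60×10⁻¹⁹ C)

T ≈ 5.58 µs

The cyclotron period is independent of speed: T = 2πm/(qB).
T = 2π(9.30×10^-26) / [(2×1.60×10^-19)(0.327)] = 5.58×10^-6 s.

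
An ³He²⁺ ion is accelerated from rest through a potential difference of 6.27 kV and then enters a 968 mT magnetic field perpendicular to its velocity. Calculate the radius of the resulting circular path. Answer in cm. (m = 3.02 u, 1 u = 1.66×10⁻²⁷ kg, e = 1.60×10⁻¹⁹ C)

r ≈ 1.45 cm

The kinetic energy gained is K = qV = (2×1.60×10^-19)(6270) = 2.01×10^-15 J.
v = √(2K/m) = 8.95×10^5 m/s.
r = mv/(qB) = (5.01×10^-27)(8.95×10^5) / [(2×1.60×10^-19)(0.968)] = 0.0145 m.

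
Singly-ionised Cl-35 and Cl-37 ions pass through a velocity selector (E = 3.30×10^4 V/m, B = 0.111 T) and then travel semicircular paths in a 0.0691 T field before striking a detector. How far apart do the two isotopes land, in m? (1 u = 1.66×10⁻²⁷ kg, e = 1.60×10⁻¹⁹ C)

Both emerge at v = E/B₁ = 2.97×10^5 m/s.
r = mv/(qB₂), so r₁ = 1.5623 m and r₂ = 1.6516 m, giving Δr = 0.0893 m.
After a semicircle each ion lands a diameter 2r from the entry slit, so the separation is 2Δr = 0.179 m.

Δd ≈ 0.179 m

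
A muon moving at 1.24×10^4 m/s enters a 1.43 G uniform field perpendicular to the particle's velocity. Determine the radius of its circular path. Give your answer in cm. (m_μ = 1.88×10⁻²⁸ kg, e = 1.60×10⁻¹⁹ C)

r ≈ 10.2 cm

The magnetic force provides the centripetal force: qvB = mv²/r, so r = mv/(qB).
r = (1.88×10^-28 kg)(1.24×10^4 m/s) / [(1×1.60×10^-19 C)(1.43×10^-4 T)] = 0.102 m.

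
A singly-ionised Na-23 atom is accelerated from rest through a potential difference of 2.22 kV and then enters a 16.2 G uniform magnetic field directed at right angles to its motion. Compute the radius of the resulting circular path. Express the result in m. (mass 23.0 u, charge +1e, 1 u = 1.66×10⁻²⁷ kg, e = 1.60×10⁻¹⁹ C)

The kinetic energy gained is K = qV = (1×1.60×10^-19)(2220) = 3.55×10^-16 J.
v = √(2K/m) = 1.36×10^5 m/s.
r = mv/(qB) = (3.82×10^-26)(1.36×10^5) / [(1×1.60×10^-19)(1.62×10^-3)] = 20.1 m.

r ≈ 20.1 m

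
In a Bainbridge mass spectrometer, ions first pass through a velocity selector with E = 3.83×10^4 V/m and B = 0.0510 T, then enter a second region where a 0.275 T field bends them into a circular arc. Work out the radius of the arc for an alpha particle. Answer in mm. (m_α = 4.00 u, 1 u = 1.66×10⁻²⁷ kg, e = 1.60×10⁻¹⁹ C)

The selector passes v = E/B = 3.83×10^4/0.0510 = 7.51×10^5 m/s.
In the deflection region, r = mv/(qB₂) = (6.64×10^-27)(7.51×10^5) / [(2×1.60×10^-19)(0.275)] = 0.0567 m.

r ≈ 56.7 mm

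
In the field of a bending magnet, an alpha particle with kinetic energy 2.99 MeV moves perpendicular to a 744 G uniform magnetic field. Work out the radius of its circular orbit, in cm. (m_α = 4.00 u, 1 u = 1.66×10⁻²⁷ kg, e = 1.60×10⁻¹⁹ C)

r ≈ 335 cm

Convert the energy: K = 2.99 MeV = 4.78×10^-13 J.
v = √(2K/m) = √(2·4.78×10^-13/6.64×10^-27) = 1.20×10^7 m/s.
r = mv/(qB) = (6.64×10^-27)(1.20×10^7) / [(2×1.60×10^-19)(0.0744)] = 3.35 m.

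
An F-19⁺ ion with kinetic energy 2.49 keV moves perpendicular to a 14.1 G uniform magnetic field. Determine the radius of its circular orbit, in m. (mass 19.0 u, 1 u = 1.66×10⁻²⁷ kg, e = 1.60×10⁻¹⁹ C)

Convert the energy: K = 2.49 keV = 3.98×10^-16 J.
v = √(2K/m) = √(2·3.98×10^-16/3.15×10^-26) = 1.59×10^5 m/s.
r = mv/(qB) = (3.15×10^-26)(1.59×10^5) / [(1×1.60×10^-19)(1.41×10^-3)] = 22.2 m.

r ≈ 22.2 m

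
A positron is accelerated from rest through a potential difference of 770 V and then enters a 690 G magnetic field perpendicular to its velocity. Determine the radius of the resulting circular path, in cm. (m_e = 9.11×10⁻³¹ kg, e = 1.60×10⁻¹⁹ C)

r ≈ 0.136 cm

The kinetic energy gained is K = qV = (1×1.60×10^-19)(770) = 1.23×10^-16 J.
v = √(2K/m) = 1.64×10^7 m/s.
r = mv/(qB) = (9.11×10^-31)(1.64×10^7) / [(1×1.60×10^-19)(0.0690)] = 1.36×10^-3 m.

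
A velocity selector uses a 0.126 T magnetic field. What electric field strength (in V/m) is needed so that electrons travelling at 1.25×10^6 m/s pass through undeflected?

E ≈ 1.57×10^5 V/m

qE = qvB ⇒ E = vB = (1.25×10^6)(0.126) = 1.57×10^5 V/m.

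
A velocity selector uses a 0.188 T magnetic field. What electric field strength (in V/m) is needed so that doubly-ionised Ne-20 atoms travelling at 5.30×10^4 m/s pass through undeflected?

E ≈ 9960 V/m

qE = qvB ⇒ E = vB = (5.30×10^4)(0.188) = 9960 V/m.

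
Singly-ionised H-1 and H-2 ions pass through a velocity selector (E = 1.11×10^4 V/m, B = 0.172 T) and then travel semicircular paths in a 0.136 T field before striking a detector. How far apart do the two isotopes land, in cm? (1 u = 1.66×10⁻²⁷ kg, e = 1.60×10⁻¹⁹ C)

Δd ≈ 0.985 cm

Both emerge at v = E/B₁ = 6.45×10^4 m/s.
r = mv/(qB₂), so r₁ = 4.92×10^-3 m and r₂ = 9.85×10^-3 m, giving Δr = 4.92×10^-3 m.
After a semicircle each ion lands a diameter 2r from the entry slit, so the separation is 2Δr = 9.85×10^-3 m.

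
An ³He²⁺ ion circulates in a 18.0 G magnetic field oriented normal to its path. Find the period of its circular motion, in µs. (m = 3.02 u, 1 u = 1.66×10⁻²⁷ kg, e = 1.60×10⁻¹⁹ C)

T ≈ 54.7 µs

The cyclotron period is independent of speed: T = 2πm/(qB).
T = 2π(5.01×10^-27) / [(2×1.60×10^-19)(1.80×10^-3)] = 5.47×10^-5 s.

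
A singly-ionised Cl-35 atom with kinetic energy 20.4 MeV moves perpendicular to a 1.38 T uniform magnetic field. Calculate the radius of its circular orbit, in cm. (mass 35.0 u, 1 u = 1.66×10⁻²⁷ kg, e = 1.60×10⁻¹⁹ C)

r ≈ 279 cm

Convert the energy: K = 20.4 MeV = 3.26×10^-12 J.
v = √(2K/m) = √(2·3.26×10^-12/5.81×10^-26) = 1.06×10^7 m/s.
r = mv/(qB) = (5.81×10^-26)(1.06×10^7) / [(1×1.60×10^-19)(1.38)] = 2.79 m.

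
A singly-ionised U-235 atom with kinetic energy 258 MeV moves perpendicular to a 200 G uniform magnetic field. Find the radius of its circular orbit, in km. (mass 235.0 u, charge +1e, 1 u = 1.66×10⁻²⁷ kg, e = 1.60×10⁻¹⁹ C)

Convert the energy: K = 258 MeV = 4.13×10^-11 J.
v = √(2K/m) = √(2·4.13×10^-11/3.90×10^-25) = 1.45×10^7 m/s.
r = mv/(qB) = (3.90×10^-25)(1.45×10^7) / [(1×1.60×10^-19)(0.0200)] = 1770 m.

r ≈ 1.77 km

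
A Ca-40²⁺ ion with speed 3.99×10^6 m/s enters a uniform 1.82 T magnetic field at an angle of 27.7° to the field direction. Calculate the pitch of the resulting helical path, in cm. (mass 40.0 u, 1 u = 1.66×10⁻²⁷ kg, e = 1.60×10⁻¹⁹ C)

pitch ≈ 253 cm

The velocity component along B is v∥ = v cos27.7° = 3.53×10^6 m/s.
The cyclotron period T = 2πm/(qB) = 7.16×10^-7 s is set by m, q, B alone.
Pitch = v∥·T = (3.53×10^6)(7.16×10^-7) = 2.53 m.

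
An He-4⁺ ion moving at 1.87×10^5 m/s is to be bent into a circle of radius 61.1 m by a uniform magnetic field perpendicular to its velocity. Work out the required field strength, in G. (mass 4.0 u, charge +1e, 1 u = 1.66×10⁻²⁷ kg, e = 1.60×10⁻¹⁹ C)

B ≈ 1.27 G

qvB = mv²/r gives B = mv/(qr).
B = (6.64×10^-27)(1.87×10^5) / [(1×1.60×10^-19)(61.1)] = 1.27×10^-4 T.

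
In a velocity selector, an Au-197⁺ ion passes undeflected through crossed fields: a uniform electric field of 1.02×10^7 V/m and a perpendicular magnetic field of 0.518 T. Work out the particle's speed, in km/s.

v ≈ 19700 km/s

For zero net force, qE = qvB, so v = E/B.
v = (1.02×10^7) / (0.518) = 1.97×10^7 m/s.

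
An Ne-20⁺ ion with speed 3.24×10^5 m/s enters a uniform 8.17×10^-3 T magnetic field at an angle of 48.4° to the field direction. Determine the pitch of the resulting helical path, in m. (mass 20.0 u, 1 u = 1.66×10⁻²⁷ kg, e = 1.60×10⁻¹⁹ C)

pitch ≈ 34.3 m

The velocity component along B is v∥ = v cos48.4° = 2.15×10^5 m/s.
The cyclotron period T = 2πm/(qB) = 1.60×10^-4 s is set by m, q, B alone.
Pitch = v∥·T = (2.15×10^5)(1.60×10^-4) = 34.3 m.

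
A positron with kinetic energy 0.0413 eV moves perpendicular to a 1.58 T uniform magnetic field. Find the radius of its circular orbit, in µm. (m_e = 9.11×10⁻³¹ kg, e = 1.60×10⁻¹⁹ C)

Convert the energy: K = 0.0413 eV = 6.61×10^-21 J.
v = √(2K/m) = √(2·6.61×10^-21/9.11×10^-31) = 1.20×10^5 m/s.
r = mv/(qB) = (9.11×10^-31)(1.20×10^5) / [(1×1.60×10^-19)(1.58)] = 4.34×10^-7 m.

r ≈ 0.434 µm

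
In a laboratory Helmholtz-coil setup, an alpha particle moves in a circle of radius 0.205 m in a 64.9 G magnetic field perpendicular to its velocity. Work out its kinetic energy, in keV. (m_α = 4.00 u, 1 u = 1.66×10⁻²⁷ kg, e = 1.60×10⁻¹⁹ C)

v = qBr/m = (2×1.60×10^-19)(6.49×10^-3)(0.205) / (6.64×10^-27) = 6.41×10^4 m/s.
K = ½mv² = 0.5·(6.64×10^-27)·(6.41×10^4)² = 1.36×10^-17 J = 0.0853 keV.

K ≈ 0.0853 keV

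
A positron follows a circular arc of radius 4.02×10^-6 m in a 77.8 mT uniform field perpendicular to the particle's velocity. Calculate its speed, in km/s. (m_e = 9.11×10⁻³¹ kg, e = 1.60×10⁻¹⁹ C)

From qvB = mv²/r, v = qBr/m.
v = (1×1.60×10^-19)(0.0778)(4.02×10^-6) / (9.11×10^-31) = 5.49×10^4 m/s.

v ≈ 54.9 km/s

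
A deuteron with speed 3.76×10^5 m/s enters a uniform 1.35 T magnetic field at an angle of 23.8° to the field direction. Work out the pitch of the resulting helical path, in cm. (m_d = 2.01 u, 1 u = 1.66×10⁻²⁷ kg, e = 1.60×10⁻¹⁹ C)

The velocity component along B is v∥ = v cos23.8° = 3.44×10^5 m/s.
The cyclotron period T = 2πm/(qB) = 9.71×10^-8 s is set by m, q, B alone.
Pitch = v∥·T = (3.44×10^5)(9.71×10^-8) = 0.0334 m.

pitch ≈ 3.34 cm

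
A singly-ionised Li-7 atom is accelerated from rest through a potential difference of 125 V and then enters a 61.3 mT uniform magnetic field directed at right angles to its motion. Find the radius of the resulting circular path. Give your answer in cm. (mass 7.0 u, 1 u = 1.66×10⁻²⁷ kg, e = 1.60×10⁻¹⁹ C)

The kinetic energy gained is K = qV = (1×1.60×10^-19)(125) = 2.00×10^-17 J.
v = √(2K/m) = 5.87×10^4 m/s.
r = mv/(qB) = (1.16×10^-26)(5.87×10^4) / [(1×1.60×10^-19)(0.0613)] = 0.0695 m.

r ≈ 6.95 cm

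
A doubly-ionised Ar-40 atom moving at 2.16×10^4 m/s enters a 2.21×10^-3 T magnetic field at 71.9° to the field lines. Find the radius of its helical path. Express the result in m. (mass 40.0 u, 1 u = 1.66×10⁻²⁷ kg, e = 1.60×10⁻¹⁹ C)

Only the perpendicular component v⊥ = v sin71.9° = 2.05×10^4 m/s is bent by the field.
r = m v⊥ /(qB) = (6.64×10^-26)(2.05×10^4) / [(2×1.60×10^-19)(2.21×10^-3)] = 1.93 m.

r ≈ 1.93 m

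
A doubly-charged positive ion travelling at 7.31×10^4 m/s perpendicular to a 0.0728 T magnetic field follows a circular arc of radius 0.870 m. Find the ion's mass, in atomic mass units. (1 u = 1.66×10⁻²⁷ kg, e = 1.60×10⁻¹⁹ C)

qvB = mv²/r ⇒ m = qBr/v.
m = (2×1.60×10^-19)(0.0728)(0.870) / (7.31×10^4) = 2.77×10^-25 kg = 167 u.

m ≈ 167 u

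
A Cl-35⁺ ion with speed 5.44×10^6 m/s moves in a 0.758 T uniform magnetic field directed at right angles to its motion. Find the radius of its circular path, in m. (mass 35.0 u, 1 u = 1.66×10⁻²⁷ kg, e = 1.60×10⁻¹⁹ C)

The magnetic force provides the centripetal force: qvB = mv²/r, so r = mv/(qB).
r = (5.81×10^-26 kg)(5.44×10^6 m/s) / [(1×1.60×10^-19 C)(0.758 T)] = 2.61 m.

r ≈ 2.61 m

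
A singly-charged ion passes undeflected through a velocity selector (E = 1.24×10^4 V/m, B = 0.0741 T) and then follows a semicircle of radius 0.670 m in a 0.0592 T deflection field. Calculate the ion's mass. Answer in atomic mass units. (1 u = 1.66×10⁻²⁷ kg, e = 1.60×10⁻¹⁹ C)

v = E/B₁ = 1.67×10^5 m/s.
From r = mv/(qB₂), m = qB₂r/v = (1×1.60×10^-19)(0.0592)(0.670) / (1.67×10^5) = 3.79×10^-26 kg.
In atomic mass units: m = 3.79×10^-26 / 1.66×10^-27 = 22.8 u.

m ≈ 22.8 u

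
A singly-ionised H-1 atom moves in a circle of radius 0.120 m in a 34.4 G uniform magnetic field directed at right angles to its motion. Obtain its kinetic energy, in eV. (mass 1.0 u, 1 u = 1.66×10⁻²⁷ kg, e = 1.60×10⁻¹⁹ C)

K ≈ 8.21 eV

v = qBr/m = (1×1.60×10^-19)(3.44×10^-3)(0.120) / (1.66×10^-27) = 3.98×10^4 m/s.
K = ½mv² = 0.5·(1.66×10^-27)·(3.98×10^4)² = 1.31×10^-18 J = 8.21 eV.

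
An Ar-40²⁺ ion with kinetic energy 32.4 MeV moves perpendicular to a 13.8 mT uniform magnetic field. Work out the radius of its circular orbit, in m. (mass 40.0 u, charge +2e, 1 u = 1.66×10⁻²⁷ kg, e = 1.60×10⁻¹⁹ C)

r ≈ 188 m

Convert the energy: K = 32.4 MeV = 5.18×10^-12 J.
v = √(2K/m) = √(2·5.18×10^-12/6.64×10^-26) = 1.25×10^7 m/s.
r = mv/(qB) = (6.64×10^-26)(1.25×10^7) / [(2×1.60×10^-19)(0.0138)] = 188 m.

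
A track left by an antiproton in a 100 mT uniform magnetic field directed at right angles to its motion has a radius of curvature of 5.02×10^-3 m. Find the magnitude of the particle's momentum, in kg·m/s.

Since qvB = mv²/r, the momentum p = mv = qBr.
p = (1×1.60×10^-19)(0.100)(5.02×10^-3) = 8.03×10^-23 kg·m/s.

p ≈ 8.03×10^-23 kg·m/s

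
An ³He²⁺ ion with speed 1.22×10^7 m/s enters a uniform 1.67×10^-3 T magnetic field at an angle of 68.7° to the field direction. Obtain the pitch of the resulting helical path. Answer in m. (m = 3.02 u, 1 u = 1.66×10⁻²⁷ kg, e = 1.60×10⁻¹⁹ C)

The velocity component along B is v∥ = v cos68.7° = 4.43×10^6 m/s.
The cyclotron period T = 2πm/(qB) = 5.89×10^-5 s is set by m, q, B alone.
Pitch = v∥·T = (4.43×10^6)(5.89×10^-5) = 261 m.

pitch ≈ 261 m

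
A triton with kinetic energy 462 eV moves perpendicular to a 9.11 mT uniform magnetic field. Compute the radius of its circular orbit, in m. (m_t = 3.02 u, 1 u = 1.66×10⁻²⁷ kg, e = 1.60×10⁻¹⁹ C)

Convert the energy: K = 462 eV = 7.39×10^-17 J.
v = √(2K/m) = √(2·7.39×10^-17/5.01×10^-27) = 1.72×10^5 m/s.
r = mv/(qB) = (5.01×10^-27)(1.72×10^5) / [(1×1.60×10^-19)(9.11×10^-3)] = 0.591 m.

r ≈ 0.591 m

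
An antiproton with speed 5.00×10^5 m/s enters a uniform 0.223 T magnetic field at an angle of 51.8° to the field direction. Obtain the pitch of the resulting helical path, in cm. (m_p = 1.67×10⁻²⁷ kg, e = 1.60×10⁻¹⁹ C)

The velocity component along B is v∥ = v cos51.8° = 3.09×10^5 m/s.
The cyclotron period T = 2πm/(qB) = 2.94×10^-7 s is set by m, q, B alone.
Pitch = v∥·T = (3.09×10^5)(2.94×10^-7) = 0.0909 m.

pitch ≈ 9.09 cm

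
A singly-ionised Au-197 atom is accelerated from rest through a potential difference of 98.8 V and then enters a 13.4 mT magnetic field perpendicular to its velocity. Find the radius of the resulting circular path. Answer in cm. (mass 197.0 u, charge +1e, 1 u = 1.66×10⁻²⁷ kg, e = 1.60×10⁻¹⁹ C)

r ≈ 150 cm

The kinetic energy gained is K = qV = (1×1.60×10^-19)(98.8) = 1.58×10^-17 J.
v = √(2K/m) = 9830 m/s.
r = mv/(qB) = (3.27×10^-25)(9830) / [(1×1.60×10^-19)(0.0134)] = 1.50 m.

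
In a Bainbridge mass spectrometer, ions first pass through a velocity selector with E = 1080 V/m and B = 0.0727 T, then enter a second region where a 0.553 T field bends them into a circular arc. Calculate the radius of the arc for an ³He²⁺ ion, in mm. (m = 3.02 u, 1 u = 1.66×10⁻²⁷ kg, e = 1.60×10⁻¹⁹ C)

r ≈ 0.421 mm

The selector passes v = E/B = 1080/0.0727 = 1.49×10^4 m/s.
In the deflection region, r = mv/(qB₂) = (5.01×10^-27)(1.49×10^4) / [(2×1.60×10^-19)(0.553)] = 4.21×10^-4 m.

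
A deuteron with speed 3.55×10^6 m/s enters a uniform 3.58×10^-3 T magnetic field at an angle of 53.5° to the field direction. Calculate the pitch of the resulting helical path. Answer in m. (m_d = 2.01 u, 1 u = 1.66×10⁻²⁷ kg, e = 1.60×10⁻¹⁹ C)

pitch ≈ 77.3 m

The velocity component along B is v∥ = v cos53.5° = 2.11×10^6 m/s.
The cyclotron period T = 2πm/(qB) = 3.66×10^-5 s is set by m, q, B alone.
Pitch = v∥·T = (2.11×10^6)(3.66×10^-5) = 77.3 m.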